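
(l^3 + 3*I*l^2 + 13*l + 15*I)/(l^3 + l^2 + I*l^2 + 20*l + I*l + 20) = (l^2 - 2*I*l + 3)/(l^2 + l*(1 - 4*I) - 4*I)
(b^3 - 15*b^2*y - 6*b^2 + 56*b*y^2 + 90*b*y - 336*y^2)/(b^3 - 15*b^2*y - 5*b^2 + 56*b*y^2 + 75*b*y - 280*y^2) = (b - 6)/(b - 5)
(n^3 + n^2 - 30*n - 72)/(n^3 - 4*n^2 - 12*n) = (n^2 + 7*n + 12)/(n*(n + 2))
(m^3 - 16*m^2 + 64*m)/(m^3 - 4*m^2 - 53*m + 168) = m*(m - 8)/(m^2 + 4*m - 21)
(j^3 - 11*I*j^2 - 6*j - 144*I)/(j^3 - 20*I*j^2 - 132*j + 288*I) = (j + 3*I)/(j - 6*I)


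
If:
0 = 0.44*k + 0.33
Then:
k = -0.75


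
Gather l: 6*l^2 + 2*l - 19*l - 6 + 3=6*l^2 - 17*l - 3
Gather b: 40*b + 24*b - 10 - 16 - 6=64*b - 32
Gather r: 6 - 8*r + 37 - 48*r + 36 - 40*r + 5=84 - 96*r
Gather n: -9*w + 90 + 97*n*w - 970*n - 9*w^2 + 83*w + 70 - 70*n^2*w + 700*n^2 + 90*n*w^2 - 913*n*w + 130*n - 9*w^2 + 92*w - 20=n^2*(700 - 70*w) + n*(90*w^2 - 816*w - 840) - 18*w^2 + 166*w + 140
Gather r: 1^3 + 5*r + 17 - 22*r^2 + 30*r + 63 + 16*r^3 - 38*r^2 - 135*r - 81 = 16*r^3 - 60*r^2 - 100*r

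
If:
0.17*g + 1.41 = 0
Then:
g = -8.29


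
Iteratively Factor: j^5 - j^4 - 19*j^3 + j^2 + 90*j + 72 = (j + 2)*(j^4 - 3*j^3 - 13*j^2 + 27*j + 36) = (j - 3)*(j + 2)*(j^3 - 13*j - 12) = (j - 3)*(j + 1)*(j + 2)*(j^2 - j - 12) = (j - 4)*(j - 3)*(j + 1)*(j + 2)*(j + 3)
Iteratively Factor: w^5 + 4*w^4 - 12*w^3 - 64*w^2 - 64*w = (w)*(w^4 + 4*w^3 - 12*w^2 - 64*w - 64) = w*(w + 2)*(w^3 + 2*w^2 - 16*w - 32) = w*(w + 2)*(w + 4)*(w^2 - 2*w - 8) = w*(w + 2)^2*(w + 4)*(w - 4)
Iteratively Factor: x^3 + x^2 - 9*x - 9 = (x - 3)*(x^2 + 4*x + 3) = (x - 3)*(x + 3)*(x + 1)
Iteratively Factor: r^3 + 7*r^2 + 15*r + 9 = (r + 1)*(r^2 + 6*r + 9) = (r + 1)*(r + 3)*(r + 3)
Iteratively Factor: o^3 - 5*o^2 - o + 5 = (o - 5)*(o^2 - 1) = (o - 5)*(o + 1)*(o - 1)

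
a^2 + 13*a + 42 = (a + 6)*(a + 7)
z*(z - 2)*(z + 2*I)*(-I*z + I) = -I*z^4 + 2*z^3 + 3*I*z^3 - 6*z^2 - 2*I*z^2 + 4*z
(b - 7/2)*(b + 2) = b^2 - 3*b/2 - 7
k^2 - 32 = (k - 4*sqrt(2))*(k + 4*sqrt(2))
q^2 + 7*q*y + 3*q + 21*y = (q + 3)*(q + 7*y)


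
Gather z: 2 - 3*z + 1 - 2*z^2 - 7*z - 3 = -2*z^2 - 10*z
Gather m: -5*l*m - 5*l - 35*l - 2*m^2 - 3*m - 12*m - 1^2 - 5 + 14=-40*l - 2*m^2 + m*(-5*l - 15) + 8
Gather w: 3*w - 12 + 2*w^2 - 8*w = 2*w^2 - 5*w - 12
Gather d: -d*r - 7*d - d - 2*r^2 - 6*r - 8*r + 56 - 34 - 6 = d*(-r - 8) - 2*r^2 - 14*r + 16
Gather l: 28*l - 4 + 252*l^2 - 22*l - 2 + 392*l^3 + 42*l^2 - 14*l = 392*l^3 + 294*l^2 - 8*l - 6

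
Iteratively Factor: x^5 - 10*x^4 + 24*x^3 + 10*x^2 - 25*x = (x)*(x^4 - 10*x^3 + 24*x^2 + 10*x - 25) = x*(x - 1)*(x^3 - 9*x^2 + 15*x + 25) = x*(x - 5)*(x - 1)*(x^2 - 4*x - 5) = x*(x - 5)^2*(x - 1)*(x + 1)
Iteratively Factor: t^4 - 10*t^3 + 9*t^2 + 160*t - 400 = (t - 4)*(t^3 - 6*t^2 - 15*t + 100) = (t - 5)*(t - 4)*(t^2 - t - 20) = (t - 5)*(t - 4)*(t + 4)*(t - 5)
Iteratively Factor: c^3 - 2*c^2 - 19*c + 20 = (c - 5)*(c^2 + 3*c - 4) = (c - 5)*(c - 1)*(c + 4)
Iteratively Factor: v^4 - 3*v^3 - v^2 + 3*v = (v - 1)*(v^3 - 2*v^2 - 3*v) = (v - 1)*(v + 1)*(v^2 - 3*v) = (v - 3)*(v - 1)*(v + 1)*(v)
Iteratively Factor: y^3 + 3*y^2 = (y)*(y^2 + 3*y) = y*(y + 3)*(y)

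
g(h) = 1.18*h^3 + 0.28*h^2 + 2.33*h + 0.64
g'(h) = 3.54*h^2 + 0.56*h + 2.33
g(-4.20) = -91.63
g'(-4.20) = 62.42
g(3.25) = 51.68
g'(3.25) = 41.54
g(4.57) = 129.76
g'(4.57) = 78.82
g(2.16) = 18.87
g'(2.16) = 20.06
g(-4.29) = -97.37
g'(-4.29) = 65.08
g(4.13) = 98.16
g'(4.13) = 65.02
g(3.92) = 85.16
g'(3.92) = 58.92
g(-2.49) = -21.64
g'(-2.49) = 22.88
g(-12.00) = -2026.04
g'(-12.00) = 505.37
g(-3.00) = -35.69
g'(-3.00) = 32.51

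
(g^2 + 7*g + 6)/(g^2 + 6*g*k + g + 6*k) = (g + 6)/(g + 6*k)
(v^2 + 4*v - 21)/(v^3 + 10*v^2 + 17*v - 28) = (v - 3)/(v^2 + 3*v - 4)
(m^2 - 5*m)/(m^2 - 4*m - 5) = m/(m + 1)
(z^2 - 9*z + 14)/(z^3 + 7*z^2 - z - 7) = (z^2 - 9*z + 14)/(z^3 + 7*z^2 - z - 7)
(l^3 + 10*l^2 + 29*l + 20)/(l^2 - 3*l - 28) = (l^2 + 6*l + 5)/(l - 7)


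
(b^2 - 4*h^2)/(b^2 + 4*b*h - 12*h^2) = (b + 2*h)/(b + 6*h)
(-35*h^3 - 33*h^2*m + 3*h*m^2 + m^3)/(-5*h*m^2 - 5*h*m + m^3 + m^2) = (7*h^2 + 8*h*m + m^2)/(m*(m + 1))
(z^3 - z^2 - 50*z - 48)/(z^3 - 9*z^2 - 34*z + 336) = (z + 1)/(z - 7)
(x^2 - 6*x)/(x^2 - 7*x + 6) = x/(x - 1)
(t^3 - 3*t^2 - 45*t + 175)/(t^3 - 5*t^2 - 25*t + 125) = (t + 7)/(t + 5)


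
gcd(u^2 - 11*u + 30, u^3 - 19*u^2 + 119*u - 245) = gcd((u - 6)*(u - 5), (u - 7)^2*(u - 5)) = u - 5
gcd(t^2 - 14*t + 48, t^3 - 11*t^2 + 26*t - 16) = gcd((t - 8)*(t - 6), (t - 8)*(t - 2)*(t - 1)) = t - 8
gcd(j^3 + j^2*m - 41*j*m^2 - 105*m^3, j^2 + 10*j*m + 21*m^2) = j + 3*m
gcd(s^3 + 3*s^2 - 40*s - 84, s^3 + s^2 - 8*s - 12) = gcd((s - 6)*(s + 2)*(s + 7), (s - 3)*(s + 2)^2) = s + 2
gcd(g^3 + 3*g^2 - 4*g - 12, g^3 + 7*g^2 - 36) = g^2 + g - 6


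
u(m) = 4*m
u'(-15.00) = 4.00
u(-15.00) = -60.00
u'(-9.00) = 4.00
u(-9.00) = -36.00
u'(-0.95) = 4.00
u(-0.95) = -3.80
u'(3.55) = 4.00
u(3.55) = 14.20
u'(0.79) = 4.00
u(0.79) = 3.16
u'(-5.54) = 4.00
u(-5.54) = -22.16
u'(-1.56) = 4.00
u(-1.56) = -6.24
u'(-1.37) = 4.00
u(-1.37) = -5.48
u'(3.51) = 4.00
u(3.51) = 14.04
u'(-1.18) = 4.00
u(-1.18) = -4.72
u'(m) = 4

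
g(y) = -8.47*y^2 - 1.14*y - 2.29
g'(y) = -16.94*y - 1.14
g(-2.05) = -35.55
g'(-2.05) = 33.59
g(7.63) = -504.09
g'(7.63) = -130.39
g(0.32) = -3.52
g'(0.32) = -6.56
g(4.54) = -182.05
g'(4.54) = -78.05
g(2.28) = -48.92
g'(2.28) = -39.76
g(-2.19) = -40.42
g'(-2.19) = 35.96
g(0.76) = -8.05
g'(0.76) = -14.01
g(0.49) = -4.88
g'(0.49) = -9.44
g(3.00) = -81.94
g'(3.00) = -51.96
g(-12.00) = -1208.29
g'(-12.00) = 202.14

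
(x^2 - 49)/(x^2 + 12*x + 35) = (x - 7)/(x + 5)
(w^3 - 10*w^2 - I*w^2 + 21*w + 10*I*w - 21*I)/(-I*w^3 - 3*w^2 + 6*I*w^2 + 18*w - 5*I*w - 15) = (I*w^3 + w^2*(1 - 10*I) + w*(-10 + 21*I) + 21)/(w^3 - 3*w^2*(2 + I) + w*(5 + 18*I) - 15*I)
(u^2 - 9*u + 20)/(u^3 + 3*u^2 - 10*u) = (u^2 - 9*u + 20)/(u*(u^2 + 3*u - 10))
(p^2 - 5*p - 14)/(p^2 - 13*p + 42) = (p + 2)/(p - 6)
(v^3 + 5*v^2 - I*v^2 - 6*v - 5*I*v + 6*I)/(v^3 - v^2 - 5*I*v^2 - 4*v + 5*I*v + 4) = (v + 6)/(v - 4*I)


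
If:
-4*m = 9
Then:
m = -9/4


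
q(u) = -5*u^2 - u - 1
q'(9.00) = -91.00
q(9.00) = -415.00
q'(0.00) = -1.00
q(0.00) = -1.00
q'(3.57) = -36.70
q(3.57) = -68.29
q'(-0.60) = 5.00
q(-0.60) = -2.20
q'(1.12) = -12.20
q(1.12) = -8.39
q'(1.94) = -20.40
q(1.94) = -21.76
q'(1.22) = -13.20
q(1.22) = -9.66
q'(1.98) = -20.80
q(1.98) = -22.58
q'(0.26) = -3.60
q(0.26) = -1.60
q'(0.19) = -2.90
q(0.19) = -1.37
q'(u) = -10*u - 1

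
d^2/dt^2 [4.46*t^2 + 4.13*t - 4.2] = 8.92000000000000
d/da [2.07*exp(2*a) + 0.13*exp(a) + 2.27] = (4.14*exp(a) + 0.13)*exp(a)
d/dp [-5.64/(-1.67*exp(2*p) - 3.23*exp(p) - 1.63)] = (-18.8376*exp(p) - 18.2172)*exp(p)/(1.67*exp(2*p) + 3.23*exp(p) + 1.63)^2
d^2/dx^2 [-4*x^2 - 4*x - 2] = -8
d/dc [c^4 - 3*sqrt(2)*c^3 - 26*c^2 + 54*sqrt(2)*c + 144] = 4*c^3 - 9*sqrt(2)*c^2 - 52*c + 54*sqrt(2)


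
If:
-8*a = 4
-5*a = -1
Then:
No Solution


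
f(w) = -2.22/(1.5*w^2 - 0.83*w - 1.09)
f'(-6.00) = -0.01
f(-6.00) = -0.04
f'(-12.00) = -0.00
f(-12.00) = -0.01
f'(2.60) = 0.33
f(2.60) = -0.32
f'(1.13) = 448.64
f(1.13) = 19.72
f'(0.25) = -0.12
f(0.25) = 1.84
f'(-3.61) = -0.06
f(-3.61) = -0.10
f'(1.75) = 2.33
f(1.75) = -1.08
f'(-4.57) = -0.03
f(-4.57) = -0.07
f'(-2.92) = -0.11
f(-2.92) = -0.16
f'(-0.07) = -2.20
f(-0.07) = 2.17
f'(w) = -2.22*(0.83 - 3.0*w)/(1.5*w^2 - 0.83*w - 1.09)^2 = (6.66*w - 1.8426)/(-1.5*w^2 + 0.83*w + 1.09)^2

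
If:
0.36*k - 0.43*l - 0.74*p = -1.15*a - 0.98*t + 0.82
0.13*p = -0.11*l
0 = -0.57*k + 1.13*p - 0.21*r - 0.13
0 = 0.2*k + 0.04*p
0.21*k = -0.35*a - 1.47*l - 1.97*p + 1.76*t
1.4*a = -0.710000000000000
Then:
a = -0.51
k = 1.52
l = 8.98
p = -7.60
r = -45.64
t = -0.92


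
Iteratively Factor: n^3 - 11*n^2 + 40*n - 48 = (n - 4)*(n^2 - 7*n + 12) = (n - 4)^2*(n - 3)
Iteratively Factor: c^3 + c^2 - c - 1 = (c + 1)*(c^2 - 1) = (c + 1)^2*(c - 1)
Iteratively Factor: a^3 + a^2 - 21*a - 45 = (a + 3)*(a^2 - 2*a - 15) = (a + 3)^2*(a - 5)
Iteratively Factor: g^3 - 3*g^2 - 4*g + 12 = (g - 3)*(g^2 - 4) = (g - 3)*(g - 2)*(g + 2)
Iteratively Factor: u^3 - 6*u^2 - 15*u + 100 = (u - 5)*(u^2 - u - 20) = (u - 5)*(u + 4)*(u - 5)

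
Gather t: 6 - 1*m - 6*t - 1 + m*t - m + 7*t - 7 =-2*m + t*(m + 1) - 2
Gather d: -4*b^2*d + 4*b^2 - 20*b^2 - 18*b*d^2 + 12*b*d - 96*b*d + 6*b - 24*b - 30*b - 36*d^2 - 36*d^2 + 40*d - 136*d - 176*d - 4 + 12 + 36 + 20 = -16*b^2 - 48*b + d^2*(-18*b - 72) + d*(-4*b^2 - 84*b - 272) + 64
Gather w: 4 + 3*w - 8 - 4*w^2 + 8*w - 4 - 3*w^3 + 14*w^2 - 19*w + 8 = -3*w^3 + 10*w^2 - 8*w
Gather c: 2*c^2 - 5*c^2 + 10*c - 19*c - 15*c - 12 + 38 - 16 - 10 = -3*c^2 - 24*c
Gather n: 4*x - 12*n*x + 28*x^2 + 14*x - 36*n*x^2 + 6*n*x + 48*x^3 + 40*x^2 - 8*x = n*(-36*x^2 - 6*x) + 48*x^3 + 68*x^2 + 10*x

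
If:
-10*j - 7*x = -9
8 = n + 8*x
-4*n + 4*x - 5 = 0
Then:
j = 13/72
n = -2/9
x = 37/36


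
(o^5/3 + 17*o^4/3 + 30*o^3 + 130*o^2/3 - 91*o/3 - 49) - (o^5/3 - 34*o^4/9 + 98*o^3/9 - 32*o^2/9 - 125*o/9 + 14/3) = 85*o^4/9 + 172*o^3/9 + 422*o^2/9 - 148*o/9 - 161/3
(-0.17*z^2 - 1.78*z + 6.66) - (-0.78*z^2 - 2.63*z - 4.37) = 0.61*z^2 + 0.85*z + 11.03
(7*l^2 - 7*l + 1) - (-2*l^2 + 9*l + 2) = 9*l^2 - 16*l - 1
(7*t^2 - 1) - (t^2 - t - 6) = 6*t^2 + t + 5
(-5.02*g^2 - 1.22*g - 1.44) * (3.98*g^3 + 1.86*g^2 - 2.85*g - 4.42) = -19.9796*g^5 - 14.1928*g^4 + 6.3066*g^3 + 22.987*g^2 + 9.4964*g + 6.3648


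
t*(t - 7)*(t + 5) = t^3 - 2*t^2 - 35*t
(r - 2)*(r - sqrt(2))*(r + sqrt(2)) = r^3 - 2*r^2 - 2*r + 4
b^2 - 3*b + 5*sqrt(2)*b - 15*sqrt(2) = (b - 3)*(b + 5*sqrt(2))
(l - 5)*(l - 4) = l^2 - 9*l + 20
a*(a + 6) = a^2 + 6*a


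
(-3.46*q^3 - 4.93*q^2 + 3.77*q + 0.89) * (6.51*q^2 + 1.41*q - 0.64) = -22.5246*q^5 - 36.9729*q^4 + 19.8058*q^3 + 14.2648*q^2 - 1.1579*q - 0.5696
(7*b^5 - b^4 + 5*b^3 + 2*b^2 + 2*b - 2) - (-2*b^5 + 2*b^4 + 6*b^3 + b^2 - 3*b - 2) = 9*b^5 - 3*b^4 - b^3 + b^2 + 5*b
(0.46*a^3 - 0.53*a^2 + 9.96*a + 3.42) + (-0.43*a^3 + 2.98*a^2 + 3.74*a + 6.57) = 0.03*a^3 + 2.45*a^2 + 13.7*a + 9.99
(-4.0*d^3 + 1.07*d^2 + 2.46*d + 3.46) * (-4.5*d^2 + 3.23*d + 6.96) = 18.0*d^5 - 17.735*d^4 - 35.4539*d^3 - 0.177*d^2 + 28.2974*d + 24.0816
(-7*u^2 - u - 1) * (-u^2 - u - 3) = 7*u^4 + 8*u^3 + 23*u^2 + 4*u + 3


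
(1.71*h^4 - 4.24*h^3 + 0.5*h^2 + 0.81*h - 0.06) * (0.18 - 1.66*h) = -2.8386*h^5 + 7.3462*h^4 - 1.5932*h^3 - 1.2546*h^2 + 0.2454*h - 0.0108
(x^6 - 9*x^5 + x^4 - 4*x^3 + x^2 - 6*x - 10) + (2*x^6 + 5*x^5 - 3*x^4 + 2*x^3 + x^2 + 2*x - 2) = 3*x^6 - 4*x^5 - 2*x^4 - 2*x^3 + 2*x^2 - 4*x - 12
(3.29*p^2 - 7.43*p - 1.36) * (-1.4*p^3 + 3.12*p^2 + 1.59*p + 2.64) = -4.606*p^5 + 20.6668*p^4 - 16.0465*p^3 - 7.3713*p^2 - 21.7776*p - 3.5904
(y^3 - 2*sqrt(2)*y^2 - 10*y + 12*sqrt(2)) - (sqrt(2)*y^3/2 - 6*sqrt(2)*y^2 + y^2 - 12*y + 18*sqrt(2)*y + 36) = -sqrt(2)*y^3/2 + y^3 - y^2 + 4*sqrt(2)*y^2 - 18*sqrt(2)*y + 2*y - 36 + 12*sqrt(2)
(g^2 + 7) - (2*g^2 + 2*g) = -g^2 - 2*g + 7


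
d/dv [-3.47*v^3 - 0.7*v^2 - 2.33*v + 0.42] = -10.41*v^2 - 1.4*v - 2.33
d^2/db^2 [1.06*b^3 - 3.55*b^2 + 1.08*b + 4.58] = 6.36*b - 7.1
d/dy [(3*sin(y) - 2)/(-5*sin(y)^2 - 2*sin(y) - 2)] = 5*(3*sin(y)^2 - 4*sin(y) - 2)*cos(y)/(5*sin(y)^2 + 2*sin(y) + 2)^2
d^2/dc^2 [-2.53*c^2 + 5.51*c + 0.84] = -5.06000000000000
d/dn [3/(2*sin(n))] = -3*cos(n)/(2*sin(n)^2)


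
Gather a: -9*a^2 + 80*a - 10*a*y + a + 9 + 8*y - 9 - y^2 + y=-9*a^2 + a*(81 - 10*y) - y^2 + 9*y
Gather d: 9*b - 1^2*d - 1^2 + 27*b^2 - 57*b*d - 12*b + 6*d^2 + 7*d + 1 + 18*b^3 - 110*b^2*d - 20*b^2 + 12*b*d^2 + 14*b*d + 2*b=18*b^3 + 7*b^2 - b + d^2*(12*b + 6) + d*(-110*b^2 - 43*b + 6)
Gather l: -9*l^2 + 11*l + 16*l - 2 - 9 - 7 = -9*l^2 + 27*l - 18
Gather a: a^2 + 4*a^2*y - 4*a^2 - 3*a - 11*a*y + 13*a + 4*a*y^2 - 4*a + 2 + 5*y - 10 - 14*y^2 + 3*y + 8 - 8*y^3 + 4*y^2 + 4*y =a^2*(4*y - 3) + a*(4*y^2 - 11*y + 6) - 8*y^3 - 10*y^2 + 12*y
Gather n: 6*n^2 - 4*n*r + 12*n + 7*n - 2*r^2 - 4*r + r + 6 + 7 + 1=6*n^2 + n*(19 - 4*r) - 2*r^2 - 3*r + 14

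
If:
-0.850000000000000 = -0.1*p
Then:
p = 8.50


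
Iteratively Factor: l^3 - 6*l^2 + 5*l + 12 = (l - 4)*(l^2 - 2*l - 3) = (l - 4)*(l + 1)*(l - 3)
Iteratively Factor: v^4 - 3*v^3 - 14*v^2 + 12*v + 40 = (v - 5)*(v^3 + 2*v^2 - 4*v - 8) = (v - 5)*(v - 2)*(v^2 + 4*v + 4) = (v - 5)*(v - 2)*(v + 2)*(v + 2)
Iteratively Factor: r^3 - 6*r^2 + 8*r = (r - 2)*(r^2 - 4*r) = r*(r - 2)*(r - 4)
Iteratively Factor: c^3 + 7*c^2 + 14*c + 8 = (c + 4)*(c^2 + 3*c + 2) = (c + 1)*(c + 4)*(c + 2)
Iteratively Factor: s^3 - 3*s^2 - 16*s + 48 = (s - 3)*(s^2 - 16) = (s - 3)*(s + 4)*(s - 4)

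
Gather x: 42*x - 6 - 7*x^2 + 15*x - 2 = -7*x^2 + 57*x - 8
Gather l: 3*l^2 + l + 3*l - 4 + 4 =3*l^2 + 4*l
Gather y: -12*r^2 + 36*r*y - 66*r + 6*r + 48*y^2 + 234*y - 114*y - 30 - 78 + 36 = -12*r^2 - 60*r + 48*y^2 + y*(36*r + 120) - 72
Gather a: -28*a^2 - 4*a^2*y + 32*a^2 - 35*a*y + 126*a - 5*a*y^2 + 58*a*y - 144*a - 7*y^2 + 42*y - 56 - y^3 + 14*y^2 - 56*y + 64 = a^2*(4 - 4*y) + a*(-5*y^2 + 23*y - 18) - y^3 + 7*y^2 - 14*y + 8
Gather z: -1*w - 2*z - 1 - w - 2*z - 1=-2*w - 4*z - 2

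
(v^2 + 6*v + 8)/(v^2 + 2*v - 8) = (v + 2)/(v - 2)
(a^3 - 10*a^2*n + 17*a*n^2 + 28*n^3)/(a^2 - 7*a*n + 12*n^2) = (a^2 - 6*a*n - 7*n^2)/(a - 3*n)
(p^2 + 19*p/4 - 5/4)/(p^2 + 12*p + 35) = (p - 1/4)/(p + 7)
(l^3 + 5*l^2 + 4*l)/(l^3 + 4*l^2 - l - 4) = l/(l - 1)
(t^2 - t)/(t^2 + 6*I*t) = (t - 1)/(t + 6*I)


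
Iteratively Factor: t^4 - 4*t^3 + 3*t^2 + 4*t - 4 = (t - 2)*(t^3 - 2*t^2 - t + 2) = (t - 2)*(t - 1)*(t^2 - t - 2) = (t - 2)*(t - 1)*(t + 1)*(t - 2)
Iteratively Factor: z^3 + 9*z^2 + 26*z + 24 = (z + 3)*(z^2 + 6*z + 8) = (z + 2)*(z + 3)*(z + 4)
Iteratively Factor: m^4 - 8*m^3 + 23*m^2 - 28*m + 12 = (m - 3)*(m^3 - 5*m^2 + 8*m - 4) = (m - 3)*(m - 1)*(m^2 - 4*m + 4) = (m - 3)*(m - 2)*(m - 1)*(m - 2)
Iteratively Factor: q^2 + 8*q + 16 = (q + 4)*(q + 4)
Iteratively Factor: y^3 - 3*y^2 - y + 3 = (y + 1)*(y^2 - 4*y + 3) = (y - 3)*(y + 1)*(y - 1)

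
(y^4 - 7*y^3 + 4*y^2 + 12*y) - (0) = y^4 - 7*y^3 + 4*y^2 + 12*y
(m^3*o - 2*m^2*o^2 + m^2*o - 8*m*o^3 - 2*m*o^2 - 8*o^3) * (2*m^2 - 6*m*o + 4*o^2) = 2*m^5*o - 10*m^4*o^2 + 2*m^4*o - 10*m^3*o^2 + 40*m^2*o^4 - 32*m*o^5 + 40*m*o^4 - 32*o^5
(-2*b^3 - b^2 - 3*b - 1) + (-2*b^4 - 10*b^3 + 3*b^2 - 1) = -2*b^4 - 12*b^3 + 2*b^2 - 3*b - 2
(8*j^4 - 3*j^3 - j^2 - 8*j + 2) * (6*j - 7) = 48*j^5 - 74*j^4 + 15*j^3 - 41*j^2 + 68*j - 14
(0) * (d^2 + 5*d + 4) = 0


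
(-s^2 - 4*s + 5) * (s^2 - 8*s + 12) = -s^4 + 4*s^3 + 25*s^2 - 88*s + 60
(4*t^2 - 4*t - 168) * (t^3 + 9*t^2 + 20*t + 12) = 4*t^5 + 32*t^4 - 124*t^3 - 1544*t^2 - 3408*t - 2016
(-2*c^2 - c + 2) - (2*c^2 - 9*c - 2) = -4*c^2 + 8*c + 4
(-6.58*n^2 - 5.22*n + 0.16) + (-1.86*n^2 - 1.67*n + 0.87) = -8.44*n^2 - 6.89*n + 1.03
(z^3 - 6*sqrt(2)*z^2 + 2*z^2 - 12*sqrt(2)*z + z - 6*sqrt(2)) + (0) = z^3 - 6*sqrt(2)*z^2 + 2*z^2 - 12*sqrt(2)*z + z - 6*sqrt(2)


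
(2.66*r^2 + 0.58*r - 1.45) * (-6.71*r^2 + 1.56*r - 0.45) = -17.8486*r^4 + 0.2578*r^3 + 9.4373*r^2 - 2.523*r + 0.6525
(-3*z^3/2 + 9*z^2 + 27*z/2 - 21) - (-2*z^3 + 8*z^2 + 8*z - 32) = z^3/2 + z^2 + 11*z/2 + 11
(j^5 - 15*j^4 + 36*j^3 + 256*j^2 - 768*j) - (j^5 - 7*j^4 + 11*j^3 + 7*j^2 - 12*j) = -8*j^4 + 25*j^3 + 249*j^2 - 756*j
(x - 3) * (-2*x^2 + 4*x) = -2*x^3 + 10*x^2 - 12*x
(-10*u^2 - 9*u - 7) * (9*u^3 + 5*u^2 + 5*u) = -90*u^5 - 131*u^4 - 158*u^3 - 80*u^2 - 35*u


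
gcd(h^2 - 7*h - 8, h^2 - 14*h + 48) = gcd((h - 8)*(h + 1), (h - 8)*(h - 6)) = h - 8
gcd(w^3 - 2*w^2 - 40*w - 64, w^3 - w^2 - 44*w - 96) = w^2 - 4*w - 32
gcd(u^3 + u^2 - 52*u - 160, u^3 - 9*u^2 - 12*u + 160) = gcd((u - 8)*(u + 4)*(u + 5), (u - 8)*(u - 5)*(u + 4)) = u^2 - 4*u - 32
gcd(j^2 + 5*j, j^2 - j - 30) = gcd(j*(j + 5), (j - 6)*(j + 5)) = j + 5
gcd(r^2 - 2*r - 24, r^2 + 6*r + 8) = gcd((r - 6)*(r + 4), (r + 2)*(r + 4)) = r + 4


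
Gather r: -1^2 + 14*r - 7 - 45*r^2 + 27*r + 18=-45*r^2 + 41*r + 10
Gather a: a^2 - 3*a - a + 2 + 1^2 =a^2 - 4*a + 3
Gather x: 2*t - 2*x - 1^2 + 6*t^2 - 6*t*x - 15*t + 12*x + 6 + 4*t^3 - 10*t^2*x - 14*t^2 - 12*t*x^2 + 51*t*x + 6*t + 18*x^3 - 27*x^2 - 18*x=4*t^3 - 8*t^2 - 7*t + 18*x^3 + x^2*(-12*t - 27) + x*(-10*t^2 + 45*t - 8) + 5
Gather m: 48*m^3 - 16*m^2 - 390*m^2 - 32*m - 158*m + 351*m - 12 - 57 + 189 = 48*m^3 - 406*m^2 + 161*m + 120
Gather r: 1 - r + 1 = 2 - r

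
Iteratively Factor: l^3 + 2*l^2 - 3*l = (l)*(l^2 + 2*l - 3) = l*(l + 3)*(l - 1)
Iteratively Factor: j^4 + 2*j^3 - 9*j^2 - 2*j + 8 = (j + 4)*(j^3 - 2*j^2 - j + 2) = (j + 1)*(j + 4)*(j^2 - 3*j + 2) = (j - 1)*(j + 1)*(j + 4)*(j - 2)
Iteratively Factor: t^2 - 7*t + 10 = (t - 5)*(t - 2)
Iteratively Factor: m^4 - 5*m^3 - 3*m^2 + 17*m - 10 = (m + 2)*(m^3 - 7*m^2 + 11*m - 5) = (m - 1)*(m + 2)*(m^2 - 6*m + 5) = (m - 1)^2*(m + 2)*(m - 5)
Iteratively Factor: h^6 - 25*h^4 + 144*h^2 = (h - 3)*(h^5 + 3*h^4 - 16*h^3 - 48*h^2) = h*(h - 3)*(h^4 + 3*h^3 - 16*h^2 - 48*h) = h*(h - 3)*(h + 3)*(h^3 - 16*h) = h*(h - 3)*(h + 3)*(h + 4)*(h^2 - 4*h) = h^2*(h - 3)*(h + 3)*(h + 4)*(h - 4)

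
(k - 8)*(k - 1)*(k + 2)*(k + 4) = k^4 - 3*k^3 - 38*k^2 - 24*k + 64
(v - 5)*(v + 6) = v^2 + v - 30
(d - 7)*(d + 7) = d^2 - 49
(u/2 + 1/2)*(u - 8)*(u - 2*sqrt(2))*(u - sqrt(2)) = u^4/2 - 7*u^3/2 - 3*sqrt(2)*u^3/2 - 2*u^2 + 21*sqrt(2)*u^2/2 - 14*u + 12*sqrt(2)*u - 16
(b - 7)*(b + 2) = b^2 - 5*b - 14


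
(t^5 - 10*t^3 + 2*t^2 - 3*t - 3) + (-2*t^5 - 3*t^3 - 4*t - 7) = -t^5 - 13*t^3 + 2*t^2 - 7*t - 10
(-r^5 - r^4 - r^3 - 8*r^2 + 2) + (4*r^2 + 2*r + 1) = -r^5 - r^4 - r^3 - 4*r^2 + 2*r + 3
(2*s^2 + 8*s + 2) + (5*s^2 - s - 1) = 7*s^2 + 7*s + 1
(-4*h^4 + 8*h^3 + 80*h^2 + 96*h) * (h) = -4*h^5 + 8*h^4 + 80*h^3 + 96*h^2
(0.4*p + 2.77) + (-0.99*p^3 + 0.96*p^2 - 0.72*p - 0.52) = -0.99*p^3 + 0.96*p^2 - 0.32*p + 2.25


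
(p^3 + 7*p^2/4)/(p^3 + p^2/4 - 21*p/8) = 2*p/(2*p - 3)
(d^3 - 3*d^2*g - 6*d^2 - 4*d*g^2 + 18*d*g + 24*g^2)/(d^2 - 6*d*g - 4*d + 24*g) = (d^3 - 3*d^2*g - 6*d^2 - 4*d*g^2 + 18*d*g + 24*g^2)/(d^2 - 6*d*g - 4*d + 24*g)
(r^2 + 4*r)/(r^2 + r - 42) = r*(r + 4)/(r^2 + r - 42)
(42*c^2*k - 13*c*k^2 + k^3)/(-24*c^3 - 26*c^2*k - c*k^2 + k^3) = k*(-7*c + k)/(4*c^2 + 5*c*k + k^2)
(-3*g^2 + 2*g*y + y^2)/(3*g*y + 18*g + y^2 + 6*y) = (-g + y)/(y + 6)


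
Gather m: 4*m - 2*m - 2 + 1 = 2*m - 1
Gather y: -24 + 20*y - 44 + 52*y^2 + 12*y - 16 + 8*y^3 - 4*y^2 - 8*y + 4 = 8*y^3 + 48*y^2 + 24*y - 80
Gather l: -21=-21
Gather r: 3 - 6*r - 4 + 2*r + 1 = -4*r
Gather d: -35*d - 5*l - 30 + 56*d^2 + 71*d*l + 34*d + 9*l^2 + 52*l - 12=56*d^2 + d*(71*l - 1) + 9*l^2 + 47*l - 42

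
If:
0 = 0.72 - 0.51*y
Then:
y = 1.41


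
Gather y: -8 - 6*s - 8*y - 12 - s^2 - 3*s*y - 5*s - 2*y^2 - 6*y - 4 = -s^2 - 11*s - 2*y^2 + y*(-3*s - 14) - 24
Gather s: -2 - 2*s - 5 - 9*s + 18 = 11 - 11*s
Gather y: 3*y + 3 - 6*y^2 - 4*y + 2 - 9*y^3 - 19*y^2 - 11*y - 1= -9*y^3 - 25*y^2 - 12*y + 4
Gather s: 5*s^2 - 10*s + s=5*s^2 - 9*s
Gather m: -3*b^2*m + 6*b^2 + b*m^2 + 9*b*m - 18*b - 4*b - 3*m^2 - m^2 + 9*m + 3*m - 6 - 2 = 6*b^2 - 22*b + m^2*(b - 4) + m*(-3*b^2 + 9*b + 12) - 8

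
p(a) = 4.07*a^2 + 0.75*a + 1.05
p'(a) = 8.14*a + 0.75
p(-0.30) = 1.19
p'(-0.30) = -1.69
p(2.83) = 35.77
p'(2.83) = 23.79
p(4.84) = 100.02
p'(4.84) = 40.15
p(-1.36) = 7.56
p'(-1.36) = -10.32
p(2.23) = 22.96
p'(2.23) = 18.90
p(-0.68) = 2.42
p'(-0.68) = -4.79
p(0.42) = 2.08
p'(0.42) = 4.17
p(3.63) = 57.40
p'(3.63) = 30.30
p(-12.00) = 578.13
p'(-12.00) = -96.93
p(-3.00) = 35.43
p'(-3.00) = -23.67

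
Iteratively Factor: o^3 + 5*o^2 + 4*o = (o)*(o^2 + 5*o + 4) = o*(o + 1)*(o + 4)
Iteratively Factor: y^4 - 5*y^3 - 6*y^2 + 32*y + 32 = (y - 4)*(y^3 - y^2 - 10*y - 8) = (y - 4)*(y + 1)*(y^2 - 2*y - 8) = (y - 4)^2*(y + 1)*(y + 2)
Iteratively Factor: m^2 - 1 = (m + 1)*(m - 1)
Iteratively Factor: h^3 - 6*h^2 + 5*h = (h)*(h^2 - 6*h + 5) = h*(h - 5)*(h - 1)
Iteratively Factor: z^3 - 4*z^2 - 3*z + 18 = (z - 3)*(z^2 - z - 6) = (z - 3)*(z + 2)*(z - 3)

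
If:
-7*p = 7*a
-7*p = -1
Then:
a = -1/7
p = 1/7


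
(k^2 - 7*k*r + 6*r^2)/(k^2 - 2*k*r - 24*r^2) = (k - r)/(k + 4*r)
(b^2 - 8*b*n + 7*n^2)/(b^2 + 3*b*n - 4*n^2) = (b - 7*n)/(b + 4*n)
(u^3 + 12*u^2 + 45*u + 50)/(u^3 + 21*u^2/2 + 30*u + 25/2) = 2*(u + 2)/(2*u + 1)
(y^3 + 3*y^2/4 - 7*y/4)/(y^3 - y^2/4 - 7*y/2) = (y - 1)/(y - 2)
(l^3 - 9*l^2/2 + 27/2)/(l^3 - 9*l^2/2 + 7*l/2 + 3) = (2*l^2 - 3*l - 9)/(2*l^2 - 3*l - 2)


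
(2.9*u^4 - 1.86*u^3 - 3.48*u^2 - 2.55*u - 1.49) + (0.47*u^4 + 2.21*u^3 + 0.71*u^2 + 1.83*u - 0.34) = 3.37*u^4 + 0.35*u^3 - 2.77*u^2 - 0.72*u - 1.83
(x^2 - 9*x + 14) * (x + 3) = x^3 - 6*x^2 - 13*x + 42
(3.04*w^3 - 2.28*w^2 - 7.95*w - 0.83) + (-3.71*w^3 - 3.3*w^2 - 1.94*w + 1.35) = -0.67*w^3 - 5.58*w^2 - 9.89*w + 0.52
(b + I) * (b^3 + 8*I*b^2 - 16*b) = b^4 + 9*I*b^3 - 24*b^2 - 16*I*b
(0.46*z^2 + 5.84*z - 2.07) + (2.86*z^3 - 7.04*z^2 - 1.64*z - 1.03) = 2.86*z^3 - 6.58*z^2 + 4.2*z - 3.1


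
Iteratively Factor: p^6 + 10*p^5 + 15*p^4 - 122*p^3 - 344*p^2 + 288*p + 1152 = (p + 3)*(p^5 + 7*p^4 - 6*p^3 - 104*p^2 - 32*p + 384) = (p + 3)*(p + 4)*(p^4 + 3*p^3 - 18*p^2 - 32*p + 96) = (p - 3)*(p + 3)*(p + 4)*(p^3 + 6*p^2 - 32) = (p - 3)*(p + 3)*(p + 4)^2*(p^2 + 2*p - 8) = (p - 3)*(p - 2)*(p + 3)*(p + 4)^2*(p + 4)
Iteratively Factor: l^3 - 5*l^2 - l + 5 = (l + 1)*(l^2 - 6*l + 5) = (l - 5)*(l + 1)*(l - 1)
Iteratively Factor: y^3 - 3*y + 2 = (y + 2)*(y^2 - 2*y + 1) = (y - 1)*(y + 2)*(y - 1)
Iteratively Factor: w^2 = (w)*(w)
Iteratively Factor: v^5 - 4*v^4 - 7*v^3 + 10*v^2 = (v)*(v^4 - 4*v^3 - 7*v^2 + 10*v) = v*(v - 5)*(v^3 + v^2 - 2*v) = v*(v - 5)*(v + 2)*(v^2 - v) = v^2*(v - 5)*(v + 2)*(v - 1)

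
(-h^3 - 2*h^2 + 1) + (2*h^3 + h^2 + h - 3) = h^3 - h^2 + h - 2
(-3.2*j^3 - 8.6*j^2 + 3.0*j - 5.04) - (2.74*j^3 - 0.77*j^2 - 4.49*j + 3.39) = -5.94*j^3 - 7.83*j^2 + 7.49*j - 8.43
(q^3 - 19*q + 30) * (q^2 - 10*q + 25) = q^5 - 10*q^4 + 6*q^3 + 220*q^2 - 775*q + 750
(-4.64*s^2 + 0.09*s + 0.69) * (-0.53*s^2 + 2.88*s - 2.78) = 2.4592*s^4 - 13.4109*s^3 + 12.7927*s^2 + 1.737*s - 1.9182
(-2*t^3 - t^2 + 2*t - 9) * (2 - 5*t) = 10*t^4 + t^3 - 12*t^2 + 49*t - 18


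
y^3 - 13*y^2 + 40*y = y*(y - 8)*(y - 5)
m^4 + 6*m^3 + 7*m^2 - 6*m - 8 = (m - 1)*(m + 1)*(m + 2)*(m + 4)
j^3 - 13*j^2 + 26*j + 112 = (j - 8)*(j - 7)*(j + 2)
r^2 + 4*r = r*(r + 4)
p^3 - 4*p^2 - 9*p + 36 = (p - 4)*(p - 3)*(p + 3)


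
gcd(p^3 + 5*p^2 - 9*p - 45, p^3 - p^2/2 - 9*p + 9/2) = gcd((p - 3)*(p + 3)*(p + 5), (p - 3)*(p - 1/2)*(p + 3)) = p^2 - 9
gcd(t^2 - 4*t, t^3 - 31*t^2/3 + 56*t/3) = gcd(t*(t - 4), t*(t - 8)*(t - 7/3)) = t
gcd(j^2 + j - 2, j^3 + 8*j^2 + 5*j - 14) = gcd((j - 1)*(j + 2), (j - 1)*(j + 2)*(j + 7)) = j^2 + j - 2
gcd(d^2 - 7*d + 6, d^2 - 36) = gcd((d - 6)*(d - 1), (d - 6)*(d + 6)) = d - 6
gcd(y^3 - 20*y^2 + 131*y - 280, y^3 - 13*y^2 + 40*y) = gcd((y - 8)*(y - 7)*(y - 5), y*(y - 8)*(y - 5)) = y^2 - 13*y + 40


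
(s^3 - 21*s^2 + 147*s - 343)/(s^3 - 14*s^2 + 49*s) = (s - 7)/s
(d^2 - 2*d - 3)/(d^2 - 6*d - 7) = (d - 3)/(d - 7)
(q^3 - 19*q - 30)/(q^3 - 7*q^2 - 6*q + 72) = (q^2 - 3*q - 10)/(q^2 - 10*q + 24)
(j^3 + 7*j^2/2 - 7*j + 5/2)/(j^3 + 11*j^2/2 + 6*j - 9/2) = (j^2 + 4*j - 5)/(j^2 + 6*j + 9)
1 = 1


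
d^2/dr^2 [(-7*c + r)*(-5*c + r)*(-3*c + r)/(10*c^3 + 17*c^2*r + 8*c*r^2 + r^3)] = 2*c*(-35515*c^6 - 56430*c^5*r - 25665*c^4*r^2 - 84*c^3*r^3 + 1779*c^2*r^4 + 162*c*r^5 - 23*r^6)/(1000*c^9 + 5100*c^8*r + 11070*c^7*r^2 + 13373*c^6*r^3 + 9876*c^5*r^4 + 4611*c^4*r^5 + 1358*c^3*r^6 + 243*c^2*r^7 + 24*c*r^8 + r^9)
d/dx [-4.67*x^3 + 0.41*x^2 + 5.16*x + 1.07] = -14.01*x^2 + 0.82*x + 5.16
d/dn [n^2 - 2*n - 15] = 2*n - 2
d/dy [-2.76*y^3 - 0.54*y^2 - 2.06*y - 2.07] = -8.28*y^2 - 1.08*y - 2.06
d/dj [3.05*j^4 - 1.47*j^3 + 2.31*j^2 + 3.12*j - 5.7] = 12.2*j^3 - 4.41*j^2 + 4.62*j + 3.12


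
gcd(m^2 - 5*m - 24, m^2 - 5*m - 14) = 1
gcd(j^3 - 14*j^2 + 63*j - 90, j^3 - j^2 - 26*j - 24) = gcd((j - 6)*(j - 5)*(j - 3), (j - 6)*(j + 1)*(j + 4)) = j - 6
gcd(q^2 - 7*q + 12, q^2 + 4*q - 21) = q - 3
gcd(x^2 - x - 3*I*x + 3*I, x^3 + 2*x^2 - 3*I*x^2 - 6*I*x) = x - 3*I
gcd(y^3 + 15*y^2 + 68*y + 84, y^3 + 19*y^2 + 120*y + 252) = y^2 + 13*y + 42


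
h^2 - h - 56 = (h - 8)*(h + 7)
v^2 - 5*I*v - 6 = (v - 3*I)*(v - 2*I)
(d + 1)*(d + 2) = d^2 + 3*d + 2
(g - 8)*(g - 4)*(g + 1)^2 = g^4 - 10*g^3 + 9*g^2 + 52*g + 32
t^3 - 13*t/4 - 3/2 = (t - 2)*(t + 1/2)*(t + 3/2)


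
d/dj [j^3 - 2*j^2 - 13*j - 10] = 3*j^2 - 4*j - 13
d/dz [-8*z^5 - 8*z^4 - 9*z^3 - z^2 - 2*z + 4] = -40*z^4 - 32*z^3 - 27*z^2 - 2*z - 2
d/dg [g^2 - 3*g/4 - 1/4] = 2*g - 3/4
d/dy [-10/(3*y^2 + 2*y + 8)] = 20*(3*y + 1)/(3*y^2 + 2*y + 8)^2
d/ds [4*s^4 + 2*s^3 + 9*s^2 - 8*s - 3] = 16*s^3 + 6*s^2 + 18*s - 8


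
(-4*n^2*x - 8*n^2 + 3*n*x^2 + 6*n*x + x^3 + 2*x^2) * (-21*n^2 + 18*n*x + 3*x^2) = 84*n^4*x + 168*n^4 - 135*n^3*x^2 - 270*n^3*x + 21*n^2*x^3 + 42*n^2*x^2 + 27*n*x^4 + 54*n*x^3 + 3*x^5 + 6*x^4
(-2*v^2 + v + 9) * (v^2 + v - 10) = -2*v^4 - v^3 + 30*v^2 - v - 90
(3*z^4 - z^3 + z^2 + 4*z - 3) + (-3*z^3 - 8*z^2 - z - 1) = 3*z^4 - 4*z^3 - 7*z^2 + 3*z - 4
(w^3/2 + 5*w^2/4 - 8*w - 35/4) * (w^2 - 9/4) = w^5/2 + 5*w^4/4 - 73*w^3/8 - 185*w^2/16 + 18*w + 315/16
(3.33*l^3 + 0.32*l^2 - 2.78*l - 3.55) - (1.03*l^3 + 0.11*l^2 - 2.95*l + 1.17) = 2.3*l^3 + 0.21*l^2 + 0.17*l - 4.72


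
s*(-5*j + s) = -5*j*s + s^2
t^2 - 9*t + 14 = (t - 7)*(t - 2)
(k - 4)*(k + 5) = k^2 + k - 20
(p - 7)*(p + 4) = p^2 - 3*p - 28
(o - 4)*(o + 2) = o^2 - 2*o - 8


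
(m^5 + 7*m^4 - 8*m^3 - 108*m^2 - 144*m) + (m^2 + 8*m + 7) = m^5 + 7*m^4 - 8*m^3 - 107*m^2 - 136*m + 7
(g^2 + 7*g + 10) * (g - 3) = g^3 + 4*g^2 - 11*g - 30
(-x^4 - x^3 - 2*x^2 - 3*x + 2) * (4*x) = -4*x^5 - 4*x^4 - 8*x^3 - 12*x^2 + 8*x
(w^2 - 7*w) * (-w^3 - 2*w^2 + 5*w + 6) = -w^5 + 5*w^4 + 19*w^3 - 29*w^2 - 42*w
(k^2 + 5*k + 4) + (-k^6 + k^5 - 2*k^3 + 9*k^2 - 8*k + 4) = -k^6 + k^5 - 2*k^3 + 10*k^2 - 3*k + 8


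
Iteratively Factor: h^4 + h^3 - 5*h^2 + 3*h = (h + 3)*(h^3 - 2*h^2 + h) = (h - 1)*(h + 3)*(h^2 - h) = h*(h - 1)*(h + 3)*(h - 1)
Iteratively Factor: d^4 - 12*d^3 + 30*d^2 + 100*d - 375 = (d + 3)*(d^3 - 15*d^2 + 75*d - 125) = (d - 5)*(d + 3)*(d^2 - 10*d + 25) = (d - 5)^2*(d + 3)*(d - 5)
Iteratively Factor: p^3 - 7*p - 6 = (p + 1)*(p^2 - p - 6) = (p - 3)*(p + 1)*(p + 2)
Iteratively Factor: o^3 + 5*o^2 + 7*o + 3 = (o + 3)*(o^2 + 2*o + 1) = (o + 1)*(o + 3)*(o + 1)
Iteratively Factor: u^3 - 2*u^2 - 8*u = (u - 4)*(u^2 + 2*u) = u*(u - 4)*(u + 2)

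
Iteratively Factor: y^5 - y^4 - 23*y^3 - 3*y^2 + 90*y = (y)*(y^4 - y^3 - 23*y^2 - 3*y + 90) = y*(y + 3)*(y^3 - 4*y^2 - 11*y + 30) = y*(y - 2)*(y + 3)*(y^2 - 2*y - 15) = y*(y - 5)*(y - 2)*(y + 3)*(y + 3)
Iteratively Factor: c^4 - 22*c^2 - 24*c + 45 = (c - 1)*(c^3 + c^2 - 21*c - 45) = (c - 1)*(c + 3)*(c^2 - 2*c - 15) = (c - 5)*(c - 1)*(c + 3)*(c + 3)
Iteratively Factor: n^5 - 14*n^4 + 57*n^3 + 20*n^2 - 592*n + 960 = (n - 4)*(n^4 - 10*n^3 + 17*n^2 + 88*n - 240) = (n - 4)^2*(n^3 - 6*n^2 - 7*n + 60) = (n - 4)^3*(n^2 - 2*n - 15) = (n - 4)^3*(n + 3)*(n - 5)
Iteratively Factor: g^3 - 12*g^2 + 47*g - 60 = (g - 3)*(g^2 - 9*g + 20) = (g - 5)*(g - 3)*(g - 4)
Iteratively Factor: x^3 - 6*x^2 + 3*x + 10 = (x + 1)*(x^2 - 7*x + 10) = (x - 5)*(x + 1)*(x - 2)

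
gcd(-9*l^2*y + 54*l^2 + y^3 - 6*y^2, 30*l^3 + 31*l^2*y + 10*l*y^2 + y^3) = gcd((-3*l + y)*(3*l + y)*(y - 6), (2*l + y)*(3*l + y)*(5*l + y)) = 3*l + y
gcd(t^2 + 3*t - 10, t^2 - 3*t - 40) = t + 5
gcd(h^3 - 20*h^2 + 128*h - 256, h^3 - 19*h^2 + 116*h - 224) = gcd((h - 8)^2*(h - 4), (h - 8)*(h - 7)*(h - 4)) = h^2 - 12*h + 32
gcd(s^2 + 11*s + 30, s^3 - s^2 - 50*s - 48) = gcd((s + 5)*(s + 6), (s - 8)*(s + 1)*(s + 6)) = s + 6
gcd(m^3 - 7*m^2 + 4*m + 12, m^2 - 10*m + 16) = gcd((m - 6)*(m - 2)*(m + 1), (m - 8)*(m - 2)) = m - 2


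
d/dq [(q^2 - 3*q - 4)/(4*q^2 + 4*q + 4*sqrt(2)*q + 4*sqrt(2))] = (sqrt(2) + 4)/(4*(q^2 + 2*sqrt(2)*q + 2))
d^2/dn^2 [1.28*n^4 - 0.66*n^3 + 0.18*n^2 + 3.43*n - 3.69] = 15.36*n^2 - 3.96*n + 0.36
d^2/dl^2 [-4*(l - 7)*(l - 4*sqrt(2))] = -8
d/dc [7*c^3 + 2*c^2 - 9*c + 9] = 21*c^2 + 4*c - 9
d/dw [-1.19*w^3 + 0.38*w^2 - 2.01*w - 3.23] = -3.57*w^2 + 0.76*w - 2.01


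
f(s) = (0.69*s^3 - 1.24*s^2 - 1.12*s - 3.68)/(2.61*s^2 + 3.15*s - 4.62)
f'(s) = (-5.22*s - 3.15)*(0.69*s^3 - 1.24*s^2 - 1.12*s - 3.68)/(2.61*s^2 + 3.15*s - 4.62)^2 + (2.07*s^2 - 2.48*s - 1.12)/(2.61*s^2 + 3.15*s - 4.62)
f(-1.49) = 2.00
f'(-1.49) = -4.67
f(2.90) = -0.02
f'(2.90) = 0.36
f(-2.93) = -3.32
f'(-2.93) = -1.92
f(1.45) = -1.07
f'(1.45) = 2.04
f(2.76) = -0.07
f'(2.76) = 0.38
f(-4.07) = -2.57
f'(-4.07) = -0.12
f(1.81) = -0.59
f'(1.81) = 0.89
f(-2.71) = -3.91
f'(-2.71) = -3.69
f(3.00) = 0.02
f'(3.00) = 0.35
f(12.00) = 2.44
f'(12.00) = 0.26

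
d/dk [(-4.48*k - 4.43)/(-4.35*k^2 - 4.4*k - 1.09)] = (19.488*k^2 + 19.712*k - (4.48*k + 4.43)*(8.7*k + 4.4) + 4.8832)/(4.35*k^2 + 4.4*k + 1.09)^2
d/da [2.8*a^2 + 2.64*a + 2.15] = 5.6*a + 2.64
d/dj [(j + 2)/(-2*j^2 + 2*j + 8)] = (-j^2 + j + (j + 2)*(2*j - 1) + 4)/(2*(-j^2 + j + 4)^2)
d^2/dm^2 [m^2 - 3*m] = 2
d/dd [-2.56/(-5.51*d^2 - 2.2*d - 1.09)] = (-28.2112*d - 5.632)/(5.51*d^2 + 2.2*d + 1.09)^2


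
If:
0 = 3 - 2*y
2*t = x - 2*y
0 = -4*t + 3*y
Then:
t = 9/8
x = 21/4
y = 3/2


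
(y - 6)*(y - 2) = y^2 - 8*y + 12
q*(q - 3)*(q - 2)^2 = q^4 - 7*q^3 + 16*q^2 - 12*q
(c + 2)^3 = c^3 + 6*c^2 + 12*c + 8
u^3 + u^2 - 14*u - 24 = (u - 4)*(u + 2)*(u + 3)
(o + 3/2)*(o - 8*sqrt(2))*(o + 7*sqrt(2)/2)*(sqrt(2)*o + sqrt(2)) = sqrt(2)*o^4 - 9*o^3 + 5*sqrt(2)*o^3/2 - 109*sqrt(2)*o^2/2 - 45*o^2/2 - 140*sqrt(2)*o - 27*o/2 - 84*sqrt(2)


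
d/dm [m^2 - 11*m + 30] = 2*m - 11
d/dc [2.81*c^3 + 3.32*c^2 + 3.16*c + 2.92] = 8.43*c^2 + 6.64*c + 3.16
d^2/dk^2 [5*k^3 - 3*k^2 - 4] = 30*k - 6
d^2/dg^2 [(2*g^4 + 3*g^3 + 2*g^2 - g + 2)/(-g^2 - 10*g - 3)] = 4*(-g^6 - 30*g^5 - 309*g^4 - 375*g^3 - 183*g^2 - 75*g - 121)/(g^6 + 30*g^5 + 309*g^4 + 1180*g^3 + 927*g^2 + 270*g + 27)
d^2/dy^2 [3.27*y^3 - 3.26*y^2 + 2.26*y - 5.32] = 19.62*y - 6.52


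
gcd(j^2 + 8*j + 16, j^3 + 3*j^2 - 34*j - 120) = j + 4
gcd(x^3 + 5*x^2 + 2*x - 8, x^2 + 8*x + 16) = x + 4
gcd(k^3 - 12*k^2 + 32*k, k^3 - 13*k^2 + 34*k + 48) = k - 8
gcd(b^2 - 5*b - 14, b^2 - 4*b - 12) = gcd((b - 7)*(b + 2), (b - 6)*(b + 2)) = b + 2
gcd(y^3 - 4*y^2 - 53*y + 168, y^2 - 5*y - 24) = y - 8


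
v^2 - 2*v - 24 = (v - 6)*(v + 4)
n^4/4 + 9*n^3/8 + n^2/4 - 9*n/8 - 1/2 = (n/4 + 1)*(n - 1)*(n + 1/2)*(n + 1)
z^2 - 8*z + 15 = (z - 5)*(z - 3)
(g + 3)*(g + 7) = g^2 + 10*g + 21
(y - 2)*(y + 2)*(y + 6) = y^3 + 6*y^2 - 4*y - 24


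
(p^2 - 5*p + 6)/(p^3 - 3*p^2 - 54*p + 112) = (p - 3)/(p^2 - p - 56)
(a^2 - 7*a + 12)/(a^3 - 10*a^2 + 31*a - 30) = (a - 4)/(a^2 - 7*a + 10)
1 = 1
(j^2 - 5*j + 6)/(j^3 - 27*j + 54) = (j - 2)/(j^2 + 3*j - 18)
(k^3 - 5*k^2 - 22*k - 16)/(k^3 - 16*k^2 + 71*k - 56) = (k^2 + 3*k + 2)/(k^2 - 8*k + 7)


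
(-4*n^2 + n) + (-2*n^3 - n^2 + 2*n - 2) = -2*n^3 - 5*n^2 + 3*n - 2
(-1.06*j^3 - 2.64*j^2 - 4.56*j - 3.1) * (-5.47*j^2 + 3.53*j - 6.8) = 5.7982*j^5 + 10.699*j^4 + 22.832*j^3 + 18.8122*j^2 + 20.065*j + 21.08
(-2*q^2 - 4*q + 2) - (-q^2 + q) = -q^2 - 5*q + 2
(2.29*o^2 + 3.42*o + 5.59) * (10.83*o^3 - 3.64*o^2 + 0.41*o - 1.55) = 24.8007*o^5 + 28.703*o^4 + 49.0298*o^3 - 22.4949*o^2 - 3.0091*o - 8.6645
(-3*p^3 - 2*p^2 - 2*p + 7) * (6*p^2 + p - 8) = -18*p^5 - 15*p^4 + 10*p^3 + 56*p^2 + 23*p - 56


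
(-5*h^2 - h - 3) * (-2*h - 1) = 10*h^3 + 7*h^2 + 7*h + 3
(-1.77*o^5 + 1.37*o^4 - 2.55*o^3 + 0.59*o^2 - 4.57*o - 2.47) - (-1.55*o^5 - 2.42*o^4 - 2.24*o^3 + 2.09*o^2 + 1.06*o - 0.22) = -0.22*o^5 + 3.79*o^4 - 0.31*o^3 - 1.5*o^2 - 5.63*o - 2.25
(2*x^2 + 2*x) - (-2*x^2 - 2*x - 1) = 4*x^2 + 4*x + 1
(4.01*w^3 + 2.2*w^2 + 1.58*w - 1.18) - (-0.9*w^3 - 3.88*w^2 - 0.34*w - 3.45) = 4.91*w^3 + 6.08*w^2 + 1.92*w + 2.27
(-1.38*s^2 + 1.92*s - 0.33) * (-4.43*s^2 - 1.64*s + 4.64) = 6.1134*s^4 - 6.2424*s^3 - 8.0901*s^2 + 9.45*s - 1.5312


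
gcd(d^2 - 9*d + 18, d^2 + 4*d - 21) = d - 3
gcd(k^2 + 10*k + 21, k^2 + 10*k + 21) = k^2 + 10*k + 21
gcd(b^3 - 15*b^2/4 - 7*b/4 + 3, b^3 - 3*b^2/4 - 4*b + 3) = b - 3/4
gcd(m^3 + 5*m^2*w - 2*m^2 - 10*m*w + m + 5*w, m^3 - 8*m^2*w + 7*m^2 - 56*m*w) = 1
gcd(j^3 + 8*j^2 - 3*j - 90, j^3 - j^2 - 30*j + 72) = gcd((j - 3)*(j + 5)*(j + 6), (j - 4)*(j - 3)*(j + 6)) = j^2 + 3*j - 18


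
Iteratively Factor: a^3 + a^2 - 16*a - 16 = (a + 4)*(a^2 - 3*a - 4) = (a + 1)*(a + 4)*(a - 4)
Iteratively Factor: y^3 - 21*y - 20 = (y + 1)*(y^2 - y - 20) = (y + 1)*(y + 4)*(y - 5)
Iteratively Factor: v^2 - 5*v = (v)*(v - 5)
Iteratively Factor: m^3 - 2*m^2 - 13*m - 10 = (m - 5)*(m^2 + 3*m + 2) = (m - 5)*(m + 1)*(m + 2)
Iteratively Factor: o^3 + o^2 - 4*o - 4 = (o + 1)*(o^2 - 4) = (o + 1)*(o + 2)*(o - 2)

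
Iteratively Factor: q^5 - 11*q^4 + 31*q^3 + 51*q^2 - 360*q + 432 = (q - 3)*(q^4 - 8*q^3 + 7*q^2 + 72*q - 144) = (q - 4)*(q - 3)*(q^3 - 4*q^2 - 9*q + 36) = (q - 4)*(q - 3)^2*(q^2 - q - 12) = (q - 4)^2*(q - 3)^2*(q + 3)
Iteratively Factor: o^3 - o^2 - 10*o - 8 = (o - 4)*(o^2 + 3*o + 2) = (o - 4)*(o + 1)*(o + 2)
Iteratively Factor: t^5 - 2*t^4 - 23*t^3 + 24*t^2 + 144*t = (t - 4)*(t^4 + 2*t^3 - 15*t^2 - 36*t) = (t - 4)^2*(t^3 + 6*t^2 + 9*t) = (t - 4)^2*(t + 3)*(t^2 + 3*t) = t*(t - 4)^2*(t + 3)*(t + 3)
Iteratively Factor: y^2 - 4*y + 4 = (y - 2)*(y - 2)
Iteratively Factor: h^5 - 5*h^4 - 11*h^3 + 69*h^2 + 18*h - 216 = (h + 3)*(h^4 - 8*h^3 + 13*h^2 + 30*h - 72) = (h - 4)*(h + 3)*(h^3 - 4*h^2 - 3*h + 18) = (h - 4)*(h - 3)*(h + 3)*(h^2 - h - 6) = (h - 4)*(h - 3)^2*(h + 3)*(h + 2)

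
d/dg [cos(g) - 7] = -sin(g)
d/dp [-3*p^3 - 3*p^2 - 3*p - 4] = -9*p^2 - 6*p - 3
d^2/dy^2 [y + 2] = 0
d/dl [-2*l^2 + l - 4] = 1 - 4*l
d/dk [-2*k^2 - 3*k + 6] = -4*k - 3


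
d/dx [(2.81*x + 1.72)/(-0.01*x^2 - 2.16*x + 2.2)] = (0.0281*x^2 + 0.0343999999999998*x + 9.8972)/(0.0001*x^4 + 0.0432*x^3 + 4.6216*x^2 - 9.504*x + 4.84)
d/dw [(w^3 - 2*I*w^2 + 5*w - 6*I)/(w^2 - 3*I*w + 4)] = (w^4 - 6*I*w^3 + w^2 - 4*I*w + 38)/(w^4 - 6*I*w^3 - w^2 - 24*I*w + 16)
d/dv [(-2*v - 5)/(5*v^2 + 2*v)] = 10*(v^2 + 5*v + 1)/(v^2*(25*v^2 + 20*v + 4))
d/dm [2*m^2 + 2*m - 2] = 4*m + 2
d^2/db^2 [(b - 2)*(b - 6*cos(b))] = 2*(3*b - 6)*cos(b) + 12*sin(b) + 2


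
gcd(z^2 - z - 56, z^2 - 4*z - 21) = 1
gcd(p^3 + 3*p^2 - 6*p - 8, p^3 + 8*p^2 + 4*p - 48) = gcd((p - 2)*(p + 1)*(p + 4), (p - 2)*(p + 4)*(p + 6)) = p^2 + 2*p - 8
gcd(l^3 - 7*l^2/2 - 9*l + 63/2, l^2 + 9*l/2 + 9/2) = l + 3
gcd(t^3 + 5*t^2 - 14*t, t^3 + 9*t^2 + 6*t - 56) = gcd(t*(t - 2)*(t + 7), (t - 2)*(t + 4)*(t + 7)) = t^2 + 5*t - 14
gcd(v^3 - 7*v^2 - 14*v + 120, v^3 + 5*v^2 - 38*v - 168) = v^2 - 2*v - 24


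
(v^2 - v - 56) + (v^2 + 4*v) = 2*v^2 + 3*v - 56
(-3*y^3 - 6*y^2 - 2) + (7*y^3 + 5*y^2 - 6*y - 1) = 4*y^3 - y^2 - 6*y - 3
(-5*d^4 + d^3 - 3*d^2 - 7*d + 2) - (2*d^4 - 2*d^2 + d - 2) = -7*d^4 + d^3 - d^2 - 8*d + 4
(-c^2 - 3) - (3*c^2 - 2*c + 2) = -4*c^2 + 2*c - 5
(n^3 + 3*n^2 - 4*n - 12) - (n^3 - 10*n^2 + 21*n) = 13*n^2 - 25*n - 12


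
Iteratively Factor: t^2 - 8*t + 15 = (t - 5)*(t - 3)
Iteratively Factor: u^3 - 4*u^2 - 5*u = (u - 5)*(u^2 + u) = (u - 5)*(u + 1)*(u)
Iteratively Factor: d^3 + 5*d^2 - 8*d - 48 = (d - 3)*(d^2 + 8*d + 16) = (d - 3)*(d + 4)*(d + 4)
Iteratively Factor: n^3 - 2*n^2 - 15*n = (n - 5)*(n^2 + 3*n) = n*(n - 5)*(n + 3)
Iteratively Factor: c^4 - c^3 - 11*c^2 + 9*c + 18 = (c - 3)*(c^3 + 2*c^2 - 5*c - 6) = (c - 3)*(c - 2)*(c^2 + 4*c + 3) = (c - 3)*(c - 2)*(c + 1)*(c + 3)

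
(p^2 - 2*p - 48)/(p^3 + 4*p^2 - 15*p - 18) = (p - 8)/(p^2 - 2*p - 3)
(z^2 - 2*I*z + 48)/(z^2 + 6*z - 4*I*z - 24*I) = (z^2 - 2*I*z + 48)/(z^2 + z*(6 - 4*I) - 24*I)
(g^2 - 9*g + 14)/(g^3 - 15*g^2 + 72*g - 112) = (g - 2)/(g^2 - 8*g + 16)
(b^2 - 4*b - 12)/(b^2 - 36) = (b + 2)/(b + 6)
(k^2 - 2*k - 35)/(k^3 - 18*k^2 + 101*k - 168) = (k + 5)/(k^2 - 11*k + 24)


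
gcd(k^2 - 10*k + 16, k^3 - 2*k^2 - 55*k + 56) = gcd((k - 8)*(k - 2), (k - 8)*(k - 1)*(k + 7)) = k - 8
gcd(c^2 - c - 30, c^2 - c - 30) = c^2 - c - 30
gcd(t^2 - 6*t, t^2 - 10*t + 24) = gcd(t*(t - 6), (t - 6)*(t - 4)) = t - 6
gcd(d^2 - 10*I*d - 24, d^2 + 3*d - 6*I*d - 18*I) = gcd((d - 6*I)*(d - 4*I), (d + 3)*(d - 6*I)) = d - 6*I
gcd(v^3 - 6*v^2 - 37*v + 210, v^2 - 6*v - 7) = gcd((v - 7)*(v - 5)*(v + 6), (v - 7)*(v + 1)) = v - 7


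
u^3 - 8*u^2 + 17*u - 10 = (u - 5)*(u - 2)*(u - 1)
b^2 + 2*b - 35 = (b - 5)*(b + 7)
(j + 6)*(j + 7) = j^2 + 13*j + 42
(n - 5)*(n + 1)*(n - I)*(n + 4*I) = n^4 - 4*n^3 + 3*I*n^3 - n^2 - 12*I*n^2 - 16*n - 15*I*n - 20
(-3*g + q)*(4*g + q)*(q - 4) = -12*g^2*q + 48*g^2 + g*q^2 - 4*g*q + q^3 - 4*q^2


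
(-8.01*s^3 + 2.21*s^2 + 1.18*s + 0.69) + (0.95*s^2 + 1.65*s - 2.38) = -8.01*s^3 + 3.16*s^2 + 2.83*s - 1.69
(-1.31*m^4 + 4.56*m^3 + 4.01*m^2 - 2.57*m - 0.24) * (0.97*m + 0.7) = -1.2707*m^5 + 3.5062*m^4 + 7.0817*m^3 + 0.3141*m^2 - 2.0318*m - 0.168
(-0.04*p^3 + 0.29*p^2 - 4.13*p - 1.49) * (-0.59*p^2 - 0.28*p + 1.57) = 0.0236*p^5 - 0.1599*p^4 + 2.2927*p^3 + 2.4908*p^2 - 6.0669*p - 2.3393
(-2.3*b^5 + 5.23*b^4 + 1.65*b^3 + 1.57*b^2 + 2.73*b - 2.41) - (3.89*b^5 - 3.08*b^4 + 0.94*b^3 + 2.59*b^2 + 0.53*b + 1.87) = -6.19*b^5 + 8.31*b^4 + 0.71*b^3 - 1.02*b^2 + 2.2*b - 4.28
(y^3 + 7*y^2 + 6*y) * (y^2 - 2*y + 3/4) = y^5 + 5*y^4 - 29*y^3/4 - 27*y^2/4 + 9*y/2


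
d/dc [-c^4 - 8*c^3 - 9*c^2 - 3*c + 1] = -4*c^3 - 24*c^2 - 18*c - 3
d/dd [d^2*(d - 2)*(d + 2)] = 4*d*(d^2 - 2)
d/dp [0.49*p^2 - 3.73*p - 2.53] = 0.98*p - 3.73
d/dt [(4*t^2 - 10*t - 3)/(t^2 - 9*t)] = (-26*t^2 + 6*t - 27)/(t^2*(t^2 - 18*t + 81))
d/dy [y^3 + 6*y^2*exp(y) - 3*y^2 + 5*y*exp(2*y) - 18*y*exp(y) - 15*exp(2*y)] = 6*y^2*exp(y) + 3*y^2 + 10*y*exp(2*y) - 6*y*exp(y) - 6*y - 25*exp(2*y) - 18*exp(y)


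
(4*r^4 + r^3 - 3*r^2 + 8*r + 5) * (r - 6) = 4*r^5 - 23*r^4 - 9*r^3 + 26*r^2 - 43*r - 30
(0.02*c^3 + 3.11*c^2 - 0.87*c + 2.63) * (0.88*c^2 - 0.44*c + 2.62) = 0.0176*c^5 + 2.728*c^4 - 2.0816*c^3 + 10.8454*c^2 - 3.4366*c + 6.8906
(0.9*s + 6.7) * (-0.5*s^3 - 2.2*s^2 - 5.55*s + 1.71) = -0.45*s^4 - 5.33*s^3 - 19.735*s^2 - 35.646*s + 11.457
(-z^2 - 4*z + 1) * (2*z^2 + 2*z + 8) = -2*z^4 - 10*z^3 - 14*z^2 - 30*z + 8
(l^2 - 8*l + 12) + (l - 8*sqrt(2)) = l^2 - 7*l - 8*sqrt(2) + 12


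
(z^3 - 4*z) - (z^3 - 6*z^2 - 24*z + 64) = 6*z^2 + 20*z - 64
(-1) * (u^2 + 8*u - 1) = -u^2 - 8*u + 1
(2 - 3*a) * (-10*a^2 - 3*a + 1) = 30*a^3 - 11*a^2 - 9*a + 2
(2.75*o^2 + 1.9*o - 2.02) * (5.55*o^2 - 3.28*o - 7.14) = 15.2625*o^4 + 1.525*o^3 - 37.078*o^2 - 6.9404*o + 14.4228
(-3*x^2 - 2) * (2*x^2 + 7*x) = -6*x^4 - 21*x^3 - 4*x^2 - 14*x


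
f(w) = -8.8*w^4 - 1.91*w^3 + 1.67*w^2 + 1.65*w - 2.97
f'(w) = -35.2*w^3 - 5.73*w^2 + 3.34*w + 1.65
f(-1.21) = -18.00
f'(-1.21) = 51.58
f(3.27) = -1052.68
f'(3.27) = -1279.49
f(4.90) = -5252.52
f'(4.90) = -4260.81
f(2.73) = -513.68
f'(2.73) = -748.13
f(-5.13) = -5804.32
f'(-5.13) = 4585.92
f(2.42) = -318.08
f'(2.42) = -522.70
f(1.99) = -146.13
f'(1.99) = -291.79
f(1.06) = -12.73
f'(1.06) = -43.17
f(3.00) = -747.36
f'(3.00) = -990.30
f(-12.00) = -178958.61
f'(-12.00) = 59962.05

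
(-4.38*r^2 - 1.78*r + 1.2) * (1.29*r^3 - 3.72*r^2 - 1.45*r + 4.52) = -5.6502*r^5 + 13.9974*r^4 + 14.5206*r^3 - 21.6806*r^2 - 9.7856*r + 5.424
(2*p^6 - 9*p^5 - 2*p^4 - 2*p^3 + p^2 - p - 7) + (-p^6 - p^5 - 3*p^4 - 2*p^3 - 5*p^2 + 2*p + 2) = p^6 - 10*p^5 - 5*p^4 - 4*p^3 - 4*p^2 + p - 5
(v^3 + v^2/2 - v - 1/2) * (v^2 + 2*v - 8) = v^5 + 5*v^4/2 - 8*v^3 - 13*v^2/2 + 7*v + 4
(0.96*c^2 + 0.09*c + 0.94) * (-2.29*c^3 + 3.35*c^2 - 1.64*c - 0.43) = -2.1984*c^5 + 3.0099*c^4 - 3.4255*c^3 + 2.5886*c^2 - 1.5803*c - 0.4042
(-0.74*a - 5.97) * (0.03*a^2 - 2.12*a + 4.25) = -0.0222*a^3 + 1.3897*a^2 + 9.5114*a - 25.3725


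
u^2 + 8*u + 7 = (u + 1)*(u + 7)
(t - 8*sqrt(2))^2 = t^2 - 16*sqrt(2)*t + 128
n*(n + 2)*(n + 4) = n^3 + 6*n^2 + 8*n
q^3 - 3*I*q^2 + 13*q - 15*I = (q - 5*I)*(q - I)*(q + 3*I)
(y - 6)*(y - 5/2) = y^2 - 17*y/2 + 15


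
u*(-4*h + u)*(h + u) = -4*h^2*u - 3*h*u^2 + u^3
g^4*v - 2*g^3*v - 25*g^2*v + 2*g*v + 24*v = (g - 6)*(g - 1)*(g + 4)*(g*v + v)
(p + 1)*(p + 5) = p^2 + 6*p + 5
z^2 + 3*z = z*(z + 3)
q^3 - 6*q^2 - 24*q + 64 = (q - 8)*(q - 2)*(q + 4)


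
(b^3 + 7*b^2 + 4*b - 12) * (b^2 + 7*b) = b^5 + 14*b^4 + 53*b^3 + 16*b^2 - 84*b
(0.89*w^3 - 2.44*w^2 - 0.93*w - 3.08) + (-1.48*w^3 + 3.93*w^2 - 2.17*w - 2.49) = -0.59*w^3 + 1.49*w^2 - 3.1*w - 5.57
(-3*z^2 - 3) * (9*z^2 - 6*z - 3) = -27*z^4 + 18*z^3 - 18*z^2 + 18*z + 9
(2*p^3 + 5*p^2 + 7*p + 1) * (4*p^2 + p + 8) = 8*p^5 + 22*p^4 + 49*p^3 + 51*p^2 + 57*p + 8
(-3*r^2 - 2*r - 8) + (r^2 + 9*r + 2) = -2*r^2 + 7*r - 6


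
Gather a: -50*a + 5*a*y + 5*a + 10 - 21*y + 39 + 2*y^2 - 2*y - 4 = a*(5*y - 45) + 2*y^2 - 23*y + 45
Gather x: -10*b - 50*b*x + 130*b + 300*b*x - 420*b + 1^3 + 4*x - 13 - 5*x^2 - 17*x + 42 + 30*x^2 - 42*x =-300*b + 25*x^2 + x*(250*b - 55) + 30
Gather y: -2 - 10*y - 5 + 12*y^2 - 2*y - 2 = 12*y^2 - 12*y - 9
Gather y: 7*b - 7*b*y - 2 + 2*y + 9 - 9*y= 7*b + y*(-7*b - 7) + 7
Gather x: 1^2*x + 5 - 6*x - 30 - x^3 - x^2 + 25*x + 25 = -x^3 - x^2 + 20*x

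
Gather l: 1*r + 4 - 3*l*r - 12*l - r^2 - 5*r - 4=l*(-3*r - 12) - r^2 - 4*r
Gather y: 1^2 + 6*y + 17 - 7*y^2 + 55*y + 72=-7*y^2 + 61*y + 90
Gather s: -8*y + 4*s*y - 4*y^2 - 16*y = 4*s*y - 4*y^2 - 24*y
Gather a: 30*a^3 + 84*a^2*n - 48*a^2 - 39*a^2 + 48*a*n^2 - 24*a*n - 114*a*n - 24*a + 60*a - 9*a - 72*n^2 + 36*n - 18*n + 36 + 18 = 30*a^3 + a^2*(84*n - 87) + a*(48*n^2 - 138*n + 27) - 72*n^2 + 18*n + 54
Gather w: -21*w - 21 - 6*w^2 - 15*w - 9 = -6*w^2 - 36*w - 30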